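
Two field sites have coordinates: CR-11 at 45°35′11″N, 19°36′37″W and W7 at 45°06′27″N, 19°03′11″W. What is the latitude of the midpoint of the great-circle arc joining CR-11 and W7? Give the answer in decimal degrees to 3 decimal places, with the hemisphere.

45.347°N

CR-11: φ = +45.58639°, λ = -19.61028°
W7: φ = +45.10750°, λ = -19.05306°
Bx = cos φ₂ cos Δλ = 0.705745,  By = cos φ₂ sin Δλ = 0.006864
φₘ = atan2(sin φ₁ + sin φ₂, √((cos φ₁ + Bx)² + By²)) = 45.34728°
λₘ = λ₁ + atan2(By, cos φ₁ + Bx) = -19.33049°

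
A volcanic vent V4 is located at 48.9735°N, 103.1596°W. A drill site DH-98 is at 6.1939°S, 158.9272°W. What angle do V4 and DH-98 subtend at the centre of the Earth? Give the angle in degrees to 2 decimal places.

Δφ = -55.1674°,  Δλ = -55.7676°
a = sin²(Δφ/2) + cos φ₁ cos φ₂ sin²(Δλ/2) = 0.357144
c = 2·arcsin(√a) = 1.281047 rad = 73.3986°

73.40°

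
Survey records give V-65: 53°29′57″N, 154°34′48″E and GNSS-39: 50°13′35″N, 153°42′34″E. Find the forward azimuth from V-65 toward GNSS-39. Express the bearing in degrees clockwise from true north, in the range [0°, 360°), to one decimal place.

189.7°

V-65: φ = +53.49917°, λ = +154.58000°
GNSS-39: φ = +50.22639°, λ = +153.70944°
Δλ = -0.8706°
y = sin Δλ · cos φ₂ = -0.009720
x = cos φ₁ sin φ₂ − sin φ₁ cos φ₂ cos Δλ = -0.057030
θ = atan2(y, x) = -170.3276° → 189.6724° (mod 360°)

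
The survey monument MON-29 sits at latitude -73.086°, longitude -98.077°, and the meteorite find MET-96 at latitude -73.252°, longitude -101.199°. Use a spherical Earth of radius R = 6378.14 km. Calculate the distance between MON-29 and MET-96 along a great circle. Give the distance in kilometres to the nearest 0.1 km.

102.3 km

Δφ = -0.1660°,  Δλ = -3.1220°
a = sin²(Δφ/2) + cos φ₁ cos φ₂ sin²(Δλ/2) = 0.000064
c = 2·arcsin(√a) = 0.016039 rad = 0.9190°
d = R·c = 6378.14 × 0.016039 = 102.3 km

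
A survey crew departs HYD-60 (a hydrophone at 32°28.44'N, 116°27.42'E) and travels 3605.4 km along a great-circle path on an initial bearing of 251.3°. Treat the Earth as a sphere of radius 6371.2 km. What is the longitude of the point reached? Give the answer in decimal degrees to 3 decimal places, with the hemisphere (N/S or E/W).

HYD-60: φ = +32.47400°, λ = +116.45700°
δ = d/R = 3605.4/6371.2 = 0.565890 rad
φ₂ = arcsin(sin φ₁ cos δ + cos φ₁ sin δ cos θ)
   = arcsin(0.53692·0.84411 + 0.84364·0.53617·-0.32061) = 17.95048°
λ₂ = λ₁ + atan2(sin θ sin δ cos φ₁, cos δ − sin φ₁ sin φ₂) = 84.19108°

84.191°E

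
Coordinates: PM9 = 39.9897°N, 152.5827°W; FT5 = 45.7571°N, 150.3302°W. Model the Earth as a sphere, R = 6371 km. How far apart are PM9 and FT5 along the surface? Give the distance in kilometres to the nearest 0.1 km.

Δφ = 5.7674°,  Δλ = 2.2525°
a = sin²(Δφ/2) + cos φ₁ cos φ₂ sin²(Δλ/2) = 0.002737
c = 2·arcsin(√a) = 0.104690 rad = 5.9983°
d = R·c = 6371 × 0.104690 = 667.0 km

667.0 km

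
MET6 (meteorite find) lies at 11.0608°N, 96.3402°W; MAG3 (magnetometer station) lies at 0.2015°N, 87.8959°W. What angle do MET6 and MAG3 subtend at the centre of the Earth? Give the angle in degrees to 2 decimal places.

13.72°

Δφ = -10.8593°,  Δλ = 8.4443°
a = sin²(Δφ/2) + cos φ₁ cos φ₂ sin²(Δλ/2) = 0.014273
c = 2·arcsin(√a) = 0.239514 rad = 13.7232°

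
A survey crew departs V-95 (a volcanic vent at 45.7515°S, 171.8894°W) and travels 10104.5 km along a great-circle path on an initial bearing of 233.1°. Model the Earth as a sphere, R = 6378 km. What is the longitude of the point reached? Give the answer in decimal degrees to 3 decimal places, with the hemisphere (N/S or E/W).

δ = d/R = 10104.5/6378 = 1.584274 rad
φ₂ = arcsin(sin φ₁ cos δ + cos φ₁ sin δ cos θ)
   = arcsin(-0.71632·-0.01348 + 0.69777·0.99991·-0.60042) = -24.15862°
λ₂ = λ₁ + atan2(sin θ sin δ cos φ₁, cos δ − sin φ₁ sin φ₂) = 69.31788°

69.318°E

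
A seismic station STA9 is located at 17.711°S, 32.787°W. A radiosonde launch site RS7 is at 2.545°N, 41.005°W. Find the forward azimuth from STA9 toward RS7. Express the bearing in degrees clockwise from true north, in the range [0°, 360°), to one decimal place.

Δλ = -8.2180°
y = sin Δλ · cos φ₂ = -0.142799
x = cos φ₁ sin φ₂ − sin φ₁ cos φ₂ cos Δλ = 0.343095
θ = atan2(y, x) = -22.5975° → 337.4025° (mod 360°)

337.4°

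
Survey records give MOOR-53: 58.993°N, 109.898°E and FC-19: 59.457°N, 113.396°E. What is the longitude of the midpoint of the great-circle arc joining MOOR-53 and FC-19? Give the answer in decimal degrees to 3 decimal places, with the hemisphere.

111.635°E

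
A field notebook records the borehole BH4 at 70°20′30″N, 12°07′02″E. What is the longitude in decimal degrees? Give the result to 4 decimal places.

12.1172°E

12° + 7′/60 + 2″/3600 = 12 + 0.11667 + 0.00056 = 12.1172°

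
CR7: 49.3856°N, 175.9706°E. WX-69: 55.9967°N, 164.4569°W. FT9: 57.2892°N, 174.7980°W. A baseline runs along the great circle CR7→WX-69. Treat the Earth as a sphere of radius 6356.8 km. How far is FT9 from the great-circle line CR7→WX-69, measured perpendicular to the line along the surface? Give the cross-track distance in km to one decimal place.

398.8 km

δ₁₃ = central angle CR7→FT9 = 0.167859 rad  (haversine)
θ₁₃ = bearing CR7→FT9 = 31.258°,  θ₁₂ = bearing CR7→WX-69 = 53.297°
dₓₜ = R·arcsin(sin δ₁₃ · sin(θ₁₃ − θ₁₂)) = 6356.8·arcsin(0.16707·sin(-22.039°)) = -398.778 km
|dₓₜ| = 398.778 km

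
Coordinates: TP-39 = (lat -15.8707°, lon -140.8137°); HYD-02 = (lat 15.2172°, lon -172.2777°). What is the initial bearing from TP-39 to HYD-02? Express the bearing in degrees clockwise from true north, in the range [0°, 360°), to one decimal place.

Δλ = -31.4640°
y = sin Δλ · cos φ₂ = -0.503662
x = cos φ₁ sin φ₂ − sin φ₁ cos φ₂ cos Δλ = 0.477554
θ = atan2(y, x) = -46.5241° → 313.4759° (mod 360°)

313.5°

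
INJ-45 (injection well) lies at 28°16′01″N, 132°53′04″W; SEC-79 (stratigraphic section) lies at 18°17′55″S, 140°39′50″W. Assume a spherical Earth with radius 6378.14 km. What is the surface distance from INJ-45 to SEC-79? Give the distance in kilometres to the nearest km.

INJ-45: φ = +28.26694°, λ = -132.88444°
SEC-79: φ = -18.29861°, λ = -140.66389°
Δφ = -46.5656°,  Δλ = -7.7794°
a = sin²(Δφ/2) + cos φ₁ cos φ₂ sin²(Δλ/2) = 0.160086
c = 2·arcsin(√a) = 0.823268 rad = 47.1698°
d = R·c = 6378.14 × 0.823268 = 5250.9 km

5251 km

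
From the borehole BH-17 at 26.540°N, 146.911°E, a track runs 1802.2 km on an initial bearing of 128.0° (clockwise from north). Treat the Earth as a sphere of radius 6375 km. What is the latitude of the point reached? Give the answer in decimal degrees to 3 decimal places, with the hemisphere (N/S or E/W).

δ = d/R = 1802.2/6375 = 0.282698 rad
φ₂ = arcsin(sin φ₁ cos δ + cos φ₁ sin δ cos θ)
   = arcsin(0.44682·0.96031 + 0.89462·0.27895·-0.61566) = 15.98862°
λ₂ = λ₁ + atan2(sin θ sin δ cos φ₁, cos δ − sin φ₁ sin φ₂) = 160.12914°

15.989°N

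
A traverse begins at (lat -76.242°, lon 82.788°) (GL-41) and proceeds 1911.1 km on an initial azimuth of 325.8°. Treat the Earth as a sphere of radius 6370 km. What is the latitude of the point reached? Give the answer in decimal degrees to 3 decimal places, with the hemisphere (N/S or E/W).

δ = d/R = 1911.1/6370 = 0.300016 rad
φ₂ = arcsin(sin φ₁ cos δ + cos φ₁ sin δ cos θ)
   = arcsin(-0.97131·0.95533 + 0.23782·0.29554·0.82708) = -60.43439°
λ₂ = λ₁ + atan2(sin θ sin δ cos φ₁, cos δ − sin φ₁ sin φ₂) = 63.11440°

60.434°S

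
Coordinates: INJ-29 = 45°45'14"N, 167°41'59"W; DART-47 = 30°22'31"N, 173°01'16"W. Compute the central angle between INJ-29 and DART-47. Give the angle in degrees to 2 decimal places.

15.93°

INJ-29: φ = +45.75389°, λ = -167.69972°
DART-47: φ = +30.37528°, λ = -173.02111°
Δφ = -15.3786°,  Δλ = -5.3214°
a = sin²(Δφ/2) + cos φ₁ cos φ₂ sin²(Δλ/2) = 0.019200
c = 2·arcsin(√a) = 0.278022 rad = 15.9295°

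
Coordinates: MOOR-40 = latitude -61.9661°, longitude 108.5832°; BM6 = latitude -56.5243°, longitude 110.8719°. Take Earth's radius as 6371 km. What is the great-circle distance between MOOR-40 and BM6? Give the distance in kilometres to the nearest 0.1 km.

618.8 km

Δφ = 5.4418°,  Δλ = 2.2887°
a = sin²(Δφ/2) + cos φ₁ cos φ₂ sin²(Δλ/2) = 0.002357
c = 2·arcsin(√a) = 0.097134 rad = 5.5653°
d = R·c = 6371 × 0.097134 = 618.8 km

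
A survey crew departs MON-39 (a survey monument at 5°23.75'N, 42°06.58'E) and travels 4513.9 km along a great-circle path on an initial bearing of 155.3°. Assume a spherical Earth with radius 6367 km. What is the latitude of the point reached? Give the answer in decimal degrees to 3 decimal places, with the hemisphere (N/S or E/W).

MON-39: φ = +5.39583°, λ = +42.10967°
δ = d/R = 4513.9/6367 = 0.708952 rad
φ₂ = arcsin(sin φ₁ cos δ + cos φ₁ sin δ cos θ)
   = arcsin(0.09404·0.75904 + 0.99557·0.65104·-0.90851) = -31.16309°
λ₂ = λ₁ + atan2(sin θ sin δ cos φ₁, cos δ − sin φ₁ sin φ₂) = 60.64715°

31.163°S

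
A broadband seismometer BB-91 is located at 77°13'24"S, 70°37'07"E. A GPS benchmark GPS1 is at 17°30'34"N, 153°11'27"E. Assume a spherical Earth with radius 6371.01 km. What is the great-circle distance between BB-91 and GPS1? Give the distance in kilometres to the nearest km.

11724 km

BB-91: φ = -77.22333°, λ = +70.61861°
GPS1: φ = +17.50944°, λ = +153.19083°
Δφ = 94.7328°,  Δλ = 82.5722°
a = sin²(Δφ/2) + cos φ₁ cos φ₂ sin²(Δλ/2) = 0.633074
c = 2·arcsin(√a) = 1.840192 rad = 105.4352°
d = R·c = 6371.01 × 1.840192 = 11723.9 km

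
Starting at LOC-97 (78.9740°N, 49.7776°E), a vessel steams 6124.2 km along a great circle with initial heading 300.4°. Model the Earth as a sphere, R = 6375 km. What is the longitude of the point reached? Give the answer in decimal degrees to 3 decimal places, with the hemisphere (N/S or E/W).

δ = d/R = 6124.2/6375 = 0.960659 rad
φ₂ = arcsin(sin φ₁ cos δ + cos φ₁ sin δ cos θ)
   = arcsin(0.98154·0.57298 + 0.19125·0.81957·0.50603) = 39.92035°
λ₂ = λ₁ + atan2(sin θ sin δ cos φ₁, cos δ − sin φ₁ sin φ₂) = -63.04581°

63.046°W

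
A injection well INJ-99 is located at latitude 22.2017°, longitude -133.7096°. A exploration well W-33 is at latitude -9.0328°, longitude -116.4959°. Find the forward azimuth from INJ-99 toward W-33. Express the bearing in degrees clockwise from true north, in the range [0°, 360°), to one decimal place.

149.8°

Δλ = 17.2137°
y = sin Δλ · cos φ₂ = 0.292266
x = cos φ₁ sin φ₂ − sin φ₁ cos φ₂ cos Δλ = -0.501826
θ = atan2(y, x) = 149.7832° → 149.7832° (mod 360°)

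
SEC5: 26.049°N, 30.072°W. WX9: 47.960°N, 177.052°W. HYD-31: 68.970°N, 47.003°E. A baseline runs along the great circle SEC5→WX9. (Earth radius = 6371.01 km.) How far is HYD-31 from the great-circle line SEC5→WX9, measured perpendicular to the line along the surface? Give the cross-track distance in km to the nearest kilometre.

δ₁₃ = central angle SEC5→HYD-31 = 1.067856 rad  (haversine)
θ₁₃ = bearing SEC5→HYD-31 = 23.528°,  θ₁₂ = bearing SEC5→WX9 = 338.232°
dₓₜ = R·arcsin(sin δ₁₃ · sin(θ₁₃ − θ₁₂)) = 6371.01·arcsin(0.87617·sin(-314.704°)) = 4282.868 km
|dₓₜ| = 4282.868 km

4283 km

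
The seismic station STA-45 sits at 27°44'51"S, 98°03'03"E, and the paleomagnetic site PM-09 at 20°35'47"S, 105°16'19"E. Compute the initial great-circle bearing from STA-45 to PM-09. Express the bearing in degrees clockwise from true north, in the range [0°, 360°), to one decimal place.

44.2°

STA-45: φ = -27.74750°, λ = +98.05083°
PM-09: φ = -20.59639°, λ = +105.27194°
Δλ = 7.2211°
y = sin Δλ · cos φ₂ = 0.117664
x = cos φ₁ sin φ₂ − sin φ₁ cos φ₂ cos Δλ = 0.121030
θ = atan2(y, x) = 44.1922° → 44.1922° (mod 360°)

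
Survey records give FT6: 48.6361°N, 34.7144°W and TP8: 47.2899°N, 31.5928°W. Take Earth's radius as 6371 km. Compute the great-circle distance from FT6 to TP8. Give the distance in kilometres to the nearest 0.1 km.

Δφ = -1.3462°,  Δλ = 3.1216°
a = sin²(Δφ/2) + cos φ₁ cos φ₂ sin²(Δλ/2) = 0.000471
c = 2·arcsin(√a) = 0.043388 rad = 2.4859°
d = R·c = 6371 × 0.043388 = 276.4 km

276.4 km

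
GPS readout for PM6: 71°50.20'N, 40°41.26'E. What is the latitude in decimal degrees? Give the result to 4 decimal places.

71° + 50.20′/60 = 71 + 0.83667 = 71.8367°

71.8367°N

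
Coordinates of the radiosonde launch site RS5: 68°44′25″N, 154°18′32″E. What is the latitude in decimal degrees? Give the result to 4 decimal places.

68.7403°N

68° + 44′/60 + 25″/3600 = 68 + 0.73333 + 0.00694 = 68.7403°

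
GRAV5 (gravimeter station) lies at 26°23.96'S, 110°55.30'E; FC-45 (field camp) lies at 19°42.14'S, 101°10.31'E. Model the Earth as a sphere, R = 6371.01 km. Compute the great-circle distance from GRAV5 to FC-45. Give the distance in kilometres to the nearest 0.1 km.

1244.0 km

GRAV5: φ = -26.39933°, λ = +110.92167°
FC-45: φ = -19.70233°, λ = +101.17183°
Δφ = 6.6970°,  Δλ = -9.7498°
a = sin²(Δφ/2) + cos φ₁ cos φ₂ sin²(Δλ/2) = 0.009502
c = 2·arcsin(√a) = 0.195262 rad = 11.1877°
d = R·c = 6371.01 × 0.195262 = 1244.0 km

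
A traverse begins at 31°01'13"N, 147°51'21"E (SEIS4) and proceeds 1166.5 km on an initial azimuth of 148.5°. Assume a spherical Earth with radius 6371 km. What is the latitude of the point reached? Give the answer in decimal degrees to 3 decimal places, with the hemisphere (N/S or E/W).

21.943°N

SEIS4: φ = +31.02028°, λ = +147.85583°
δ = d/R = 1166.5/6371 = 0.183095 rad
φ₂ = arcsin(sin φ₁ cos δ + cos φ₁ sin δ cos θ)
   = arcsin(0.51534·0.98328 + 0.85698·0.18207·-0.85264) = 21.94312°
λ₂ = λ₁ + atan2(sin θ sin δ cos φ₁, cos δ − sin φ₁ sin φ₂) = 153.74265°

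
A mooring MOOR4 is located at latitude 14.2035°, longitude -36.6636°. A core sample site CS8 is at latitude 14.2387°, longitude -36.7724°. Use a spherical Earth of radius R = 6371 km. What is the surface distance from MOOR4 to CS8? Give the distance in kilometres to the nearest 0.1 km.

Δφ = 0.0352°,  Δλ = -0.1088°
a = sin²(Δφ/2) + cos φ₁ cos φ₂ sin²(Δλ/2) = 0.000001
c = 2·arcsin(√a) = 0.001941 rad = 0.1112°
d = R·c = 6371 × 0.001941 = 12.4 km

12.4 km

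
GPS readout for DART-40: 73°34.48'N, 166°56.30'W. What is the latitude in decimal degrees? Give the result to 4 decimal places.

73.5747°N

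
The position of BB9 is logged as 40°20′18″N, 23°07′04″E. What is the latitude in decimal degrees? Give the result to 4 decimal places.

40° + 20′/60 + 18″/3600 = 40 + 0.33333 + 0.00500 = 40.3383°

40.3383°N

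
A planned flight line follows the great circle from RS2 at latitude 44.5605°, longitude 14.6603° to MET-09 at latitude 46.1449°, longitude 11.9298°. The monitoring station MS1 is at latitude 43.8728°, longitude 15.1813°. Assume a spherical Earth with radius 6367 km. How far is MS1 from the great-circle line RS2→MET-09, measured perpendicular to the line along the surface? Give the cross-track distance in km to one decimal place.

30.9 km

δ₁₃ = central angle RS2→MS1 = 0.013658 rad  (haversine)
θ₁₃ = bearing RS2→MS1 = 151.317°,  θ₁₂ = bearing RS2→MET-09 = 310.512°
dₓₜ = R·arcsin(sin δ₁₃ · sin(θ₁₃ − θ₁₂)) = 6367·arcsin(0.01366·sin(-159.195°)) = -30.886 km
|dₓₜ| = 30.886 km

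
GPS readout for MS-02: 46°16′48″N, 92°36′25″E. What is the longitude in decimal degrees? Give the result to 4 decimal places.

92° + 36′/60 + 25″/3600 = 92 + 0.60000 + 0.00694 = 92.6069°

92.6069°E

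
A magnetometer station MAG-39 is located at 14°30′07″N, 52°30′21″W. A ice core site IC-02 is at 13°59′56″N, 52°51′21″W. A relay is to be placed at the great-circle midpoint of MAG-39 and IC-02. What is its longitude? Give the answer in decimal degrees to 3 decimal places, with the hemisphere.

MAG-39: φ = +14.50194°, λ = -52.50583°
IC-02: φ = +13.99889°, λ = -52.85583°
Bx = cos φ₂ cos Δλ = 0.970282,  By = cos φ₂ sin Δλ = -0.005927
φₘ = atan2(sin φ₁ + sin φ₂, √((cos φ₁ + Bx)² + By²)) = 14.25048°
λₘ = λ₁ + atan2(By, cos φ₁ + Bx) = -52.68103°

52.681°W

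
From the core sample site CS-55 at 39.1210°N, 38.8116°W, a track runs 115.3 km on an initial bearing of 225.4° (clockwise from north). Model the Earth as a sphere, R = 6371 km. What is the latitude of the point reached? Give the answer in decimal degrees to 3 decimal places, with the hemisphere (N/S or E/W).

δ = d/R = 115.3/6371 = 0.018098 rad
φ₂ = arcsin(sin φ₁ cos δ + cos φ₁ sin δ cos θ)
   = arcsin(0.63096·0.99984 + 0.77582·0.01810·-0.70215) = 38.38912°
λ₂ = λ₁ + atan2(sin θ sin δ cos φ₁, cos δ − sin φ₁ sin φ₂) = -39.75354°

38.389°N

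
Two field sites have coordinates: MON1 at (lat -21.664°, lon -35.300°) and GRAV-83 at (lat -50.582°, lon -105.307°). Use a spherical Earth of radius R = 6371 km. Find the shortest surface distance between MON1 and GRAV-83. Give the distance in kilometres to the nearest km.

6767 km

Δφ = -28.9180°,  Δλ = -70.0070°
a = sin²(Δφ/2) + cos φ₁ cos φ₂ sin²(Δλ/2) = 0.256522
c = 2·arcsin(√a) = 1.062194 rad = 60.8593°
d = R·c = 6371 × 1.062194 = 6767.2 km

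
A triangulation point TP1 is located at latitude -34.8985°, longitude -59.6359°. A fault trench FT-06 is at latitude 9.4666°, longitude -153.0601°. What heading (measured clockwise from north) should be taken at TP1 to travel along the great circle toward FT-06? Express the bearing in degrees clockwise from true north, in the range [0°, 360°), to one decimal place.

275.9°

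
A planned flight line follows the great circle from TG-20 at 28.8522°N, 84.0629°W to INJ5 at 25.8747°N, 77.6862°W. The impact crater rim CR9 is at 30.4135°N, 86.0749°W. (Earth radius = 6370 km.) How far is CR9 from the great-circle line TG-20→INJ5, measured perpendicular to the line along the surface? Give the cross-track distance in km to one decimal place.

71.9 km

δ₁₃ = central angle TG-20→CR9 = 0.040916 rad  (haversine)
θ₁₃ = bearing TG-20→CR9 = 312.251°,  θ₁₂ = bearing TG-20→INJ5 = 116.240°
dₓₜ = R·arcsin(sin δ₁₃ · sin(θ₁₃ − θ₁₂)) = 6370·arcsin(0.04090·sin(196.011°)) = -71.871 km
|dₓₜ| = 71.871 km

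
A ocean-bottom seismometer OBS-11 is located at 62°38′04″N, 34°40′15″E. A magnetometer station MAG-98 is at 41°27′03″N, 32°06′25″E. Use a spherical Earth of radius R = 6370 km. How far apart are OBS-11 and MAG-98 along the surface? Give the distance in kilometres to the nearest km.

2361 km

OBS-11: φ = +62.63444°, λ = +34.67083°
MAG-98: φ = +41.45083°, λ = +32.10694°
Δφ = -21.1836°,  Δλ = -2.5639°
a = sin²(Δφ/2) + cos φ₁ cos φ₂ sin²(Δλ/2) = 0.033959
c = 2·arcsin(√a) = 0.370677 rad = 21.2382°
d = R·c = 6370 × 0.370677 = 2361.2 km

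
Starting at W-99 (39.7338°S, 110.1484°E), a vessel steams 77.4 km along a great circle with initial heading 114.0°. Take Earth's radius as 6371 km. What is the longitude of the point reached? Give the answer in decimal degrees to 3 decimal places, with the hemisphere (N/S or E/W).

110.979°E

δ = d/R = 77.4/6371 = 0.012149 rad
φ₂ = arcsin(sin φ₁ cos δ + cos φ₁ sin δ cos θ)
   = arcsin(-0.63922·0.99993 + 0.76902·0.01215·-0.40674) = -40.01397°
λ₂ = λ₁ + atan2(sin θ sin δ cos φ₁, cos δ − sin φ₁ sin φ₂) = 110.97868°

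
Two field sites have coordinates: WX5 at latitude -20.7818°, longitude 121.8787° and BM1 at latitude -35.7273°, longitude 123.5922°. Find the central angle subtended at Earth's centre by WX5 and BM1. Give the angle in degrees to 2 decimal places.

15.02°

Δφ = -14.9455°,  Δλ = 1.7135°
a = sin²(Δφ/2) + cos φ₁ cos φ₂ sin²(Δλ/2) = 0.017084
c = 2·arcsin(√a) = 0.262161 rad = 15.0207°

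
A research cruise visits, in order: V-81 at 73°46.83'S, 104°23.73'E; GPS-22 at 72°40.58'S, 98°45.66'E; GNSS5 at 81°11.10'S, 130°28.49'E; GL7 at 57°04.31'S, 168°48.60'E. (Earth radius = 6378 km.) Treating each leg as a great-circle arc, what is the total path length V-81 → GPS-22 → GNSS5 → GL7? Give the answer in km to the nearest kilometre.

V-81: φ = -73.78050°, λ = +104.39550°
GPS-22: φ = -72.67633°, λ = +98.76100°
GNSS5: φ = -81.18500°, λ = +130.47483°
GL7: φ = -57.07183°, λ = +168.81000°
V-81→GPS-22: c = 0.034281 rad, d = 218.64 km
GPS-22→GNSS5: c = 0.189067 rad, d = 1205.87 km
GNSS5→GL7: c = 0.462858 rad, d = 2952.11 km
Total = 218.64 + 1205.87 + 2952.11 = 4376.62 km

4377 km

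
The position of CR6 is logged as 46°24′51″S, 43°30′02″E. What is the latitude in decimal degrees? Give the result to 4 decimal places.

46.4142°S

46° + 24′/60 + 51″/3600 = 46 + 0.40000 + 0.01417 = 46.4142°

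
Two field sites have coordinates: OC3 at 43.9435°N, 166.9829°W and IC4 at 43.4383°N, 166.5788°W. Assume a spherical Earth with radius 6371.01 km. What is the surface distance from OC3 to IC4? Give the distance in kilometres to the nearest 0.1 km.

64.9 km

Δφ = -0.5052°,  Δλ = 0.4041°
a = sin²(Δφ/2) + cos φ₁ cos φ₂ sin²(Δλ/2) = 0.000026
c = 2·arcsin(√a) = 0.010186 rad = 0.5836°
d = R·c = 6371.01 × 0.010186 = 64.9 km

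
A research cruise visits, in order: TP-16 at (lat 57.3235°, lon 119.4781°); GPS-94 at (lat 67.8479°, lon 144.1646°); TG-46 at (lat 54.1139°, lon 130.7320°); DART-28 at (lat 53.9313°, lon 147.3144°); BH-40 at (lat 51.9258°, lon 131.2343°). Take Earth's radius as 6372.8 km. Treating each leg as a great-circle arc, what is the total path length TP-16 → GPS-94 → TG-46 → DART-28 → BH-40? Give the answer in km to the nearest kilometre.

5563 km

TP-16→GPS-94: c = 0.266981 rad, d = 1701.42 km
GPS-94→TG-46: c = 0.263969 rad, d = 1682.22 km
TG-46→DART-28: c = 0.169663 rad, d = 1081.23 km
DART-28→BH-40: c = 0.172362 rad, d = 1098.43 km
Total = 1701.42 + 1682.22 + 1081.23 + 1098.43 = 5563.30 km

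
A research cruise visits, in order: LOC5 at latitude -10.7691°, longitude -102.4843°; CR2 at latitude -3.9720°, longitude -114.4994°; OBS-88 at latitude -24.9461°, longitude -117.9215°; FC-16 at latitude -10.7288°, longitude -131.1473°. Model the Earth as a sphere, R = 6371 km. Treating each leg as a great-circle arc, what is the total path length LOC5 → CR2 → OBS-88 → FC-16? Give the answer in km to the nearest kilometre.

LOC5→CR2: c = 0.239310 rad, d = 1524.64 km
CR2→OBS-88: c = 0.370547 rad, d = 2360.75 km
OBS-88→FC-16: c = 0.330925 rad, d = 2108.32 km
Total = 1524.64 + 2360.75 + 2108.32 = 5993.72 km

5994 km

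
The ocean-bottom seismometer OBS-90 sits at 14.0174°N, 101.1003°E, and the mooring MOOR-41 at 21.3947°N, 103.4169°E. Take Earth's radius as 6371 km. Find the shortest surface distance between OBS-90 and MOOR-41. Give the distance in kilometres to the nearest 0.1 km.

Δφ = 7.3773°,  Δλ = 2.3166°
a = sin²(Δφ/2) + cos φ₁ cos φ₂ sin²(Δλ/2) = 0.004508
c = 2·arcsin(√a) = 0.134386 rad = 7.6997°
d = R·c = 6371 × 0.134386 = 856.2 km

856.2 km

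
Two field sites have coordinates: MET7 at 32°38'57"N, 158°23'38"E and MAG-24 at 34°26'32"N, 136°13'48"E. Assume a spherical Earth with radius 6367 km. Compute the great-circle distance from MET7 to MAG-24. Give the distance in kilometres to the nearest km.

2058 km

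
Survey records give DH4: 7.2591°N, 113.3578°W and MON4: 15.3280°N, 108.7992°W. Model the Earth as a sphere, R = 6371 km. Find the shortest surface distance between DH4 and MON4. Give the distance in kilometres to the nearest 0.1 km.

1025.5 km

Δφ = 8.0689°,  Δλ = 4.5586°
a = sin²(Δφ/2) + cos φ₁ cos φ₂ sin²(Δλ/2) = 0.006463
c = 2·arcsin(√a) = 0.160962 rad = 9.2225°
d = R·c = 6371 × 0.160962 = 1025.5 km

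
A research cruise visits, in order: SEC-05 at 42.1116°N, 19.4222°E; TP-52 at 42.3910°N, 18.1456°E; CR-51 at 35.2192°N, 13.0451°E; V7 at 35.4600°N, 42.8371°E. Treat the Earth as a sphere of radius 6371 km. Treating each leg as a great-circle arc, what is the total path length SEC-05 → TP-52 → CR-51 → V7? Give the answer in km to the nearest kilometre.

3713 km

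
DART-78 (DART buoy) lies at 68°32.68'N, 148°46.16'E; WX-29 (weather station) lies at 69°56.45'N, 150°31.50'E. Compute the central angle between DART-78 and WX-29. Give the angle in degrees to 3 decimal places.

DART-78: φ = +68.54467°, λ = +148.76933°
WX-29: φ = +69.94083°, λ = +150.52500°
Δφ = 1.3962°,  Δλ = 1.7557°
a = sin²(Δφ/2) + cos φ₁ cos φ₂ sin²(Δλ/2) = 0.000178
c = 2·arcsin(√a) = 0.026676 rad = 1.5284°

1.528°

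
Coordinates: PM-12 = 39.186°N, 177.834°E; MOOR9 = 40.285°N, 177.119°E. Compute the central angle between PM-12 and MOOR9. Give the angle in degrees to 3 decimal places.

Δφ = 1.0990°,  Δλ = -0.7150°
a = sin²(Δφ/2) + cos φ₁ cos φ₂ sin²(Δλ/2) = 0.000115
c = 2·arcsin(√a) = 0.021448 rad = 1.2289°

1.229°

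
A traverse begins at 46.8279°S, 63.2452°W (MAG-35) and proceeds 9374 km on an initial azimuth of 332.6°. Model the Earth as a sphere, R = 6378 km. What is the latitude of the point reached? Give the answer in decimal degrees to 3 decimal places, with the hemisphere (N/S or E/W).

32.057°N

δ = d/R = 9374/6378 = 1.469740 rad
φ₂ = arcsin(sin φ₁ cos δ + cos φ₁ sin δ cos θ)
   = arcsin(-0.72930·0.10088 + 0.68419·0.99490·0.88782) = 32.05694°
λ₂ = λ₁ + atan2(sin θ sin δ cos φ₁, cos δ − sin φ₁ sin φ₂) = -95.94414°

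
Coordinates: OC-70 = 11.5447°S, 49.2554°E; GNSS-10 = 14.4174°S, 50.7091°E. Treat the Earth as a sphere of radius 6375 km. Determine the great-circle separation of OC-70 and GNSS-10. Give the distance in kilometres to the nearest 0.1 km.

356.4 km

Δφ = -2.8727°,  Δλ = 1.4537°
a = sin²(Δφ/2) + cos φ₁ cos φ₂ sin²(Δλ/2) = 0.000781
c = 2·arcsin(√a) = 0.055901 rad = 3.2029°
d = R·c = 6375 × 0.055901 = 356.4 km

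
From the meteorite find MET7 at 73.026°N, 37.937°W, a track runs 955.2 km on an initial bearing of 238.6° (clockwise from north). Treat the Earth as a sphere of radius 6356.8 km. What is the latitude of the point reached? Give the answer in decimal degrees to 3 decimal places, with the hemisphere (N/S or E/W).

67.352°N

δ = d/R = 955.2/6356.8 = 0.150264 rad
φ₂ = arcsin(sin φ₁ cos δ + cos φ₁ sin δ cos θ)
   = arcsin(0.95644·0.98873 + 0.29194·0.14970·-0.52101) = 67.35232°
λ₂ = λ₁ + atan2(sin θ sin δ cos φ₁, cos δ − sin φ₁ sin φ₂) = -57.31696°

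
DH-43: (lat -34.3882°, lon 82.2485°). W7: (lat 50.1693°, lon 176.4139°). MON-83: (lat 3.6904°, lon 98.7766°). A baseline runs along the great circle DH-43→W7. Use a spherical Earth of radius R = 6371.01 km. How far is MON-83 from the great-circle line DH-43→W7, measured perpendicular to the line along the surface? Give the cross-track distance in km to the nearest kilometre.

δ₁₃ = central angle DH-43→MON-83 = 0.717977 rad  (haversine)
θ₁₃ = bearing DH-43→MON-83 = 25.565°,  θ₁₂ = bearing DH-43→W7 = 46.442°
dₓₜ = R·arcsin(sin δ₁₃ · sin(θ₁₃ − θ₁₂)) = 6371.01·arcsin(0.65786·sin(-20.877°)) = -1507.625 km
|dₓₜ| = 1507.625 km

1508 km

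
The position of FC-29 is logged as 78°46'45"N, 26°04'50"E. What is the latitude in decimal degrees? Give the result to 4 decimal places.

78° + 46′/60 + 45″/3600 = 78 + 0.76667 + 0.01250 = 78.7792°

78.7792°N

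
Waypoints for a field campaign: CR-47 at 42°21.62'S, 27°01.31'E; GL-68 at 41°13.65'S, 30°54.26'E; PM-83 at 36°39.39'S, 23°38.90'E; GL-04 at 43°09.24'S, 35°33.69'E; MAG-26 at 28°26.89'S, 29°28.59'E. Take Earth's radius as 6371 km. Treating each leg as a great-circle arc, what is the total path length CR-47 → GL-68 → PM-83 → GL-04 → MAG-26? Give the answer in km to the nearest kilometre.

4121 km

CR-47: φ = -42.36033°, λ = +27.02183°
GL-68: φ = -41.22750°, λ = +30.90433°
PM-83: φ = -36.65650°, λ = +23.64833°
GL-04: φ = -43.15400°, λ = +35.56150°
MAG-26: φ = -28.44817°, λ = +29.47650°
CR-47→GL-68: c = 0.054245 rad, d = 345.59 km
GL-68→PM-83: c = 0.126674 rad, d = 807.04 km
PM-83→GL-04: c = 0.195392 rad, d = 1244.84 km
GL-04→MAG-26: c = 0.270535 rad, d = 1723.58 km
Total = 345.59 + 807.04 + 1244.84 + 1723.58 = 4121.06 km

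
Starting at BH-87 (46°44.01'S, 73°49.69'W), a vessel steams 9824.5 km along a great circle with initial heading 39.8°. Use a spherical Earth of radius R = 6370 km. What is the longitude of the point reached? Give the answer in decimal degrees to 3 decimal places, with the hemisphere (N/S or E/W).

BH-87: φ = -46.73350°, λ = -73.82817°
δ = d/R = 9824.5/6370 = 1.542308 rad
φ₂ = arcsin(sin φ₁ cos δ + cos φ₁ sin δ cos θ)
   = arcsin(-0.72817·0.02848 + 0.68539·0.99959·0.76828) = 30.37254°
λ₂ = λ₁ + atan2(sin θ sin δ cos φ₁, cos δ − sin φ₁ sin φ₂) = -25.95730°

25.957°W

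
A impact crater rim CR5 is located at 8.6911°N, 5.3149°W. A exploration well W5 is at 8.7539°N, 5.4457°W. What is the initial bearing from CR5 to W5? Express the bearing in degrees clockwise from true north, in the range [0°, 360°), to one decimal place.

295.9°

Δλ = -0.1308°
y = sin Δλ · cos φ₂ = -0.002256
x = cos φ₁ sin φ₂ − sin φ₁ cos φ₂ cos Δλ = 0.001096
θ = atan2(y, x) = -64.0824° → 295.9176° (mod 360°)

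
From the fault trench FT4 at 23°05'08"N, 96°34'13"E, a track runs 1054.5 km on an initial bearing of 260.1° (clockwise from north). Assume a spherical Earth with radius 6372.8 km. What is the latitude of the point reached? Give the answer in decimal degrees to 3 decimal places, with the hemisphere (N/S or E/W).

FT4: φ = +23.08556°, λ = +96.57028°
δ = d/R = 1054.5/6372.8 = 0.165469 rad
φ₂ = arcsin(sin φ₁ cos δ + cos φ₁ sin δ cos θ)
   = arcsin(0.39211·0.98634 + 0.91992·0.16471·-0.17193) = 21.14307°
λ₂ = λ₁ + atan2(sin θ sin δ cos φ₁, cos δ − sin φ₁ sin φ₂) = 86.55135°

21.143°N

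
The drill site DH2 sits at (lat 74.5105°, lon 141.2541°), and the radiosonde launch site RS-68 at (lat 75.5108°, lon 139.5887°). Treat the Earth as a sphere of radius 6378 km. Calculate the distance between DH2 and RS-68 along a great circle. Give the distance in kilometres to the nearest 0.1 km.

Δφ = 1.0003°,  Δλ = -1.6654°
a = sin²(Δφ/2) + cos φ₁ cos φ₂ sin²(Δλ/2) = 0.000090
c = 2·arcsin(√a) = 0.019007 rad = 1.0890°
d = R·c = 6378 × 0.019007 = 121.2 km

121.2 km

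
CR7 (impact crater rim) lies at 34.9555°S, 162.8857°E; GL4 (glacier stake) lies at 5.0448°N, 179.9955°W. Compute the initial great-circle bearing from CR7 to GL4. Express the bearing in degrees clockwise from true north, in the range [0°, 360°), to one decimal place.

25.4°

Δλ = 17.1188°
y = sin Δλ · cos φ₂ = 0.293214
x = cos φ₁ sin φ₂ − sin φ₁ cos φ₂ cos Δλ = 0.617507
θ = atan2(y, x) = 25.4000° → 25.4000° (mod 360°)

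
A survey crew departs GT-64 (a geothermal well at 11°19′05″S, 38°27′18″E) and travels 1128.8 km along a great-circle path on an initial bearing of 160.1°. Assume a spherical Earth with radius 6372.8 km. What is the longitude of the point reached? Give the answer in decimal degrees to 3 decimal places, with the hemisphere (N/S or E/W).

42.134°E

GT-64: φ = -11.31806°, λ = +38.45500°
δ = d/R = 1128.8/6372.8 = 0.177128 rad
φ₂ = arcsin(sin φ₁ cos δ + cos φ₁ sin δ cos θ)
   = arcsin(-0.19626·0.98435 + 0.98055·0.17620·-0.94029) = -20.83293°
λ₂ = λ₁ + atan2(sin θ sin δ cos φ₁, cos δ − sin φ₁ sin φ₂) = 42.13428°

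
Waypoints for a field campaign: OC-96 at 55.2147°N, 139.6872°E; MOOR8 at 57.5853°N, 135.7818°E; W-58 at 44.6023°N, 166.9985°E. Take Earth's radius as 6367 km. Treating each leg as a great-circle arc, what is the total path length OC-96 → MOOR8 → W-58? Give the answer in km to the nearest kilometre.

2934 km

OC-96→MOOR8: c = 0.055971 rad, d = 356.37 km
MOOR8→W-58: c = 0.404810 rad, d = 2577.43 km
Total = 356.37 + 2577.43 = 2933.79 km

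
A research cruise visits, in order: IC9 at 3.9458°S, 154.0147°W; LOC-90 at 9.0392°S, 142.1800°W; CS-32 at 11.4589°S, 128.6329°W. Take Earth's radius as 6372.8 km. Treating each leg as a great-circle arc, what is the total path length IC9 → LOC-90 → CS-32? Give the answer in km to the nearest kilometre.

IC9→LOC-90: c = 0.223587 rad, d = 1424.87 km
LOC-90→CS-32: c = 0.236435 rad, d = 1506.75 km
Total = 1424.87 + 1506.75 = 2931.63 km

2932 km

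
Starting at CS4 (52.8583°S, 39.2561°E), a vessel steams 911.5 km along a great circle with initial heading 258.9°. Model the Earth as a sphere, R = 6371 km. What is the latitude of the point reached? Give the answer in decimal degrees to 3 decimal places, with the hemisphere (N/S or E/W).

δ = d/R = 911.5/6371 = 0.143070 rad
φ₂ = arcsin(sin φ₁ cos δ + cos φ₁ sin δ cos θ)
   = arcsin(-0.79714·0.98978 + 0.60379·0.14258·-0.19252) = -53.66576°
λ₂ = λ₁ + atan2(sin θ sin δ cos φ₁, cos δ − sin φ₁ sin φ₂) = 25.59692°

53.666°S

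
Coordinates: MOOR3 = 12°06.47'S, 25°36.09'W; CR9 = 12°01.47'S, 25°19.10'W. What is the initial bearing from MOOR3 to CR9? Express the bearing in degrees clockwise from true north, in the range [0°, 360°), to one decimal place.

73.3°

MOOR3: φ = -12.10783°, λ = -25.60150°
CR9: φ = -12.02450°, λ = -25.31833°
Δλ = 0.2832°
y = sin Δλ · cos φ₂ = 0.004834
x = cos φ₁ sin φ₂ − sin φ₁ cos φ₂ cos Δλ = 0.001452
θ = atan2(y, x) = 73.2810° → 73.2810° (mod 360°)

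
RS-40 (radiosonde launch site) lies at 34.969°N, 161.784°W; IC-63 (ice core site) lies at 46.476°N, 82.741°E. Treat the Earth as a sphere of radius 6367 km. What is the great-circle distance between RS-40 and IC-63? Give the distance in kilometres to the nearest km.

8895 km

Δφ = 11.5070°,  Δλ = -115.4750°
a = sin²(Δφ/2) + cos φ₁ cos φ₂ sin²(Δλ/2) = 0.413579
c = 2·arcsin(√a) = 1.397081 rad = 80.0468°
d = R·c = 6367 × 1.397081 = 8895.2 km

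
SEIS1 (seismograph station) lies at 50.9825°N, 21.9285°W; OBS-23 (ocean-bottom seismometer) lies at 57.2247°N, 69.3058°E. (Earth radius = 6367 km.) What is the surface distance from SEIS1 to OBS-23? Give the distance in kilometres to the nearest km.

5530 km

Δφ = 6.2422°,  Δλ = 91.2343°
a = sin²(Δφ/2) + cos φ₁ cos φ₂ sin²(Δλ/2) = 0.177039
c = 2·arcsin(√a) = 0.868567 rad = 49.7652°
d = R·c = 6367 × 0.868567 = 5530.2 km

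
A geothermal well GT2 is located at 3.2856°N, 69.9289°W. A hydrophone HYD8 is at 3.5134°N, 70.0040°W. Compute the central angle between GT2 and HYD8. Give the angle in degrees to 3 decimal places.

0.240°

Δφ = 0.2278°,  Δλ = -0.0751°
a = sin²(Δφ/2) + cos φ₁ cos φ₂ sin²(Δλ/2) = 0.000004
c = 2·arcsin(√a) = 0.004186 rad = 0.2398°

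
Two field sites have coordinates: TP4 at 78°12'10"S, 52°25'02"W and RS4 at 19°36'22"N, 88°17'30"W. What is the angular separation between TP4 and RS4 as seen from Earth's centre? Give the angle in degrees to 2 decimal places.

TP4: φ = -78.20278°, λ = -52.41722°
RS4: φ = +19.60611°, λ = -88.29167°
Δφ = 97.8089°,  Δλ = -35.8744°
a = sin²(Δφ/2) + cos φ₁ cos φ₂ sin²(Δλ/2) = 0.586202
c = 2·arcsin(√a) = 1.744066 rad = 99.9276°

99.93°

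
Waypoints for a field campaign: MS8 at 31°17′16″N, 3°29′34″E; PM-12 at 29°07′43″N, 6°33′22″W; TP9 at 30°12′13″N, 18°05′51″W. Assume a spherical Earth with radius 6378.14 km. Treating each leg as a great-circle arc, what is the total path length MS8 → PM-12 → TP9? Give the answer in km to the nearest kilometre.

2118 km

MS8: φ = +31.28778°, λ = +3.49278°
PM-12: φ = +29.12861°, λ = -6.55611°
TP9: φ = +30.20361°, λ = -18.09750°
MS8→PM-12: c = 0.156118 rad, d = 995.74 km
PM-12→TP9: c = 0.175957 rad, d = 1122.28 km
Total = 995.74 + 1122.28 = 2118.03 km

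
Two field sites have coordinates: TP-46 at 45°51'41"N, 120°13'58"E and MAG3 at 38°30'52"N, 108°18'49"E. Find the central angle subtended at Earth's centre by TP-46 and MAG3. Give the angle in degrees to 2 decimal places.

11.47°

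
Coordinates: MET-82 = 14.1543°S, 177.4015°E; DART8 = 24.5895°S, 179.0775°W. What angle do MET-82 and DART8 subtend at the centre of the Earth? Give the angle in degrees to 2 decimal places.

10.95°

Δφ = -10.4352°,  Δλ = 3.5210°
a = sin²(Δφ/2) + cos φ₁ cos φ₂ sin²(Δλ/2) = 0.009102
c = 2·arcsin(√a) = 0.191099 rad = 10.9492°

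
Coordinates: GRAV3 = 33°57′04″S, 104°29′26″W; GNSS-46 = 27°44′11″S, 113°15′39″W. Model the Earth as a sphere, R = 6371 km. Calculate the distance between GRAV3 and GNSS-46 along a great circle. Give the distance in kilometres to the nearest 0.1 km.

GRAV3: φ = -33.95111°, λ = -104.49056°
GNSS-46: φ = -27.73639°, λ = -113.26083°
Δφ = 6.2147°,  Δλ = -8.7703°
a = sin²(Δφ/2) + cos φ₁ cos φ₂ sin²(Δλ/2) = 0.007231
c = 2·arcsin(√a) = 0.170273 rad = 9.7559°
d = R·c = 6371 × 0.170273 = 1084.8 km

1084.8 km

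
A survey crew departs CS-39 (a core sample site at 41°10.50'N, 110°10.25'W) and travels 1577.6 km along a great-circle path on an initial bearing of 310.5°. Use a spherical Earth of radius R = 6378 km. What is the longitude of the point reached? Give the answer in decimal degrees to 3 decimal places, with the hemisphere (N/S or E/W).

CS-39: φ = +41.17500°, λ = -110.17083°
δ = d/R = 1577.6/6378 = 0.247350 rad
φ₂ = arcsin(sin φ₁ cos δ + cos φ₁ sin δ cos θ)
   = arcsin(0.65836·0.96956 + 0.75270·0.24484·0.64945) = 49.28902°
λ₂ = λ₁ + atan2(sin θ sin δ cos φ₁, cos δ − sin φ₁ sin φ₂) = -126.75581°

126.756°W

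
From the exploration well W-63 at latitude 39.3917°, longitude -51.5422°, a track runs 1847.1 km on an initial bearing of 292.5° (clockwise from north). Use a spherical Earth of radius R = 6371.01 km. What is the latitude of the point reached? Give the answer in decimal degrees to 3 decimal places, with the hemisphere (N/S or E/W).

δ = d/R = 1847.1/6371.01 = 0.289923 rad
φ₂ = arcsin(sin φ₁ cos δ + cos φ₁ sin δ cos θ)
   = arcsin(0.63462·0.95827 + 0.77283·0.28588·0.38268) = 43.84272°
λ₂ = λ₁ + atan2(sin θ sin δ cos φ₁, cos δ − sin φ₁ sin φ₂) = -73.02343°

43.843°N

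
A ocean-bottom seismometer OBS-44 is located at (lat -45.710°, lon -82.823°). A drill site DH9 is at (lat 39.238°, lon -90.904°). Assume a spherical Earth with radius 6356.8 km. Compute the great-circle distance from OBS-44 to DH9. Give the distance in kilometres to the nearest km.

Δφ = 84.9480°,  Δλ = -8.0810°
a = sin²(Δφ/2) + cos φ₁ cos φ₂ sin²(Δλ/2) = 0.458655
c = 2·arcsin(√a) = 1.488012 rad = 85.2568°
d = R·c = 6356.8 × 1.488012 = 9459.0 km

9459 km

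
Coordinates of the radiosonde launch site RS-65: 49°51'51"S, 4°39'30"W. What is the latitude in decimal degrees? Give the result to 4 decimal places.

49° + 51′/60 + 51″/3600 = 49 + 0.85000 + 0.01417 = 49.8642°

49.8642°S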